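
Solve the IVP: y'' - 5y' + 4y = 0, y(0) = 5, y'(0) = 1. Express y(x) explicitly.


Characteristic roots of r² - 5r + 4 = 0 are 4, 1.
General solution y = c₁ e^(4x) + c₂ e^(x).
Apply y(0) = 5: c₁ + c₂ = 5. Apply y'(0) = 1: 4 c₁ + 1 c₂ = 1.
Solve: c₁ = -4/3, c₂ = 19/3.
Particular solution: y = -(4/3)e^(4x) + (19/3)e^(x).


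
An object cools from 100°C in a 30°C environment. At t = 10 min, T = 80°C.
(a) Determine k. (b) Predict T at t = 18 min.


Newton's law: T(t) = T_a + (T₀ - T_a)e^(-kt).
(a) Use T(10) = 80: (80 - 30)/(100 - 30) = e^(-k·10), so k = -ln(0.714)/10 ≈ 0.0336.
(b) Apply k to t = 18: T(18) = 30 + (70)e^(-0.606) ≈ 68.2°C.


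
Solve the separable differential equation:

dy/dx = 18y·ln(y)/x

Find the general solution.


Separate: dy/[y ln(y)] = 18 dx/x.
Substitute u = ln(y): du/u = 18 dx/x.
Integrate: ln|ln(y)| = 18ln|x| + C₀, hence ln(y) = C·x^18.


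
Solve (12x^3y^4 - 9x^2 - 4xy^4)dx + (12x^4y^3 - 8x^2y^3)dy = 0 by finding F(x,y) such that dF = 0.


Check exactness: ∂M/∂y = 48x^3y^3 - 16xy^3 and ∂N/∂x = 48x^3y^3 - 16xy^3; equal, so the equation is exact.
Integrate M with respect to x (treating y as constant): ∫M dx = 3x^4y^4 - 3x^3 - 2x^2y^4 + h(y).
Differentiate w.r.t. y and set equal to N: all terms match, so h'(y) = 0 and h is a constant absorbed into C.
General solution: 3x^4y^4 - 3x^3 - 2x^2y^4 = C.


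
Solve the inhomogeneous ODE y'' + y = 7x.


Homogeneous: r² + 1 = 0 ⇒ r = ±1i, y_h = C₁cos(x) + C₂sin(x).
Polynomial forcing; try y_p = Ax + B. Then y_p'' + 1 y_p = 1(Ax + B) = 7x, so B = 0 and A = 7.
General solution: y = C₁cos(x) + C₂sin(x) + 7x.


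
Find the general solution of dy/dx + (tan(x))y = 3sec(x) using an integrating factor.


P(x) = tan(x) ⇒ μ = e^(∫tan(x)dx) = sec(x).
(sec(x) y)' = 3sec²(x) ⇒ sec(x) y = 3tan(x) + C.
Multiply by cos(x): y = 3sin(x) + C·cos(x).


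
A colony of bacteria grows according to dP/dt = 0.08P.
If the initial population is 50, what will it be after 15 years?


The ODE dP/dt = 0.08P has solution P(t) = P(0)e^(0.08t).
Substitute P(0) = 50 and t = 15: P(15) = 50 e^(1.20) ≈ 166.


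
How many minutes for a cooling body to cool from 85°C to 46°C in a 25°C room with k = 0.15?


From T(t) = T_a + (T₀ - T_a)e^(-kt), set T(t) = 46:
(46 - 25) / (85 - 25) = e^(-0.15t), so t = -ln(0.350)/0.15 ≈ 7.0 minutes.


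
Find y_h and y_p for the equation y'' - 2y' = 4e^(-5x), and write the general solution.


Characteristic roots of r² - 2r = 0 are 2, 0.
y_h = C₁e^(2x) + C₂.
Forcing exponent -5 is not a characteristic root; try y_p = Ae^(-5x).
Substitute: A·(25 + (-2)·-5 + (0)) = A·35 = 4, so A = 4/35.
General solution: y = C₁e^(2x) + C₂ + (4/35)e^(-5x).


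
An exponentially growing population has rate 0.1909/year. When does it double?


Exponential growth: P(t) = P₀ e^(0.1909t). Set P(t)/P₀ = 2: e^(0.1909t) = 2.
Solve: t = ln(2)/0.1909 ≈ 3.63 years.


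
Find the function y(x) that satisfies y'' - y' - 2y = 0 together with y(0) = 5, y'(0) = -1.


Characteristic roots of r² - r - 2 = 0 are -1, 2.
General solution y = c₁ e^(-x) + c₂ e^(2x).
Apply y(0) = 5: c₁ + c₂ = 5. Apply y'(0) = -1: -1 c₁ + 2 c₂ = -1.
Solve: c₁ = 11/3, c₂ = 4/3.
Particular solution: y = (11/3)e^(-x) + (4/3)e^(2x).


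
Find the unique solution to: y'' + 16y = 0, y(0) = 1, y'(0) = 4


Characteristic roots of r² + 16 = 0 are ±4i, so y = C₁cos(4x) + C₂sin(4x).
Apply y(0) = 1: C₁ = 1. Differentiate and apply y'(0) = 4: 4·C₂ = 4, so C₂ = 1.
Particular solution: y = cos(4x) + sin(4x).


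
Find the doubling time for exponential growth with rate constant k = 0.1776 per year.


Exponential growth: P(t) = P₀ e^(0.1776t). Set P(t)/P₀ = 2: e^(0.1776t) = 2.
Solve: t = ln(2)/0.1776 ≈ 3.90 years.


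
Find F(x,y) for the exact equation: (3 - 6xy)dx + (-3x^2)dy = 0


Check exactness: ∂M/∂y = -6x and ∂N/∂x = -6x; equal, so the equation is exact.
Integrate M with respect to x (treating y as constant): ∫M dx = 3x - 3x^2y + h(y).
Differentiate w.r.t. y and set equal to N: all terms match, so h'(y) = 0 and h is a constant absorbed into C.
General solution: 3x - 3x^2y = C.


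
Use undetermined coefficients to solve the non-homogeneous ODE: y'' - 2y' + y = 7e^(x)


Characteristic polynomial (r - 1)² = 0; repeated root r = 1.
y_h = (C₁ + C₂x)e^(x). Forcing matches the repeated root (resonance), so try y_p = Ax² e^(x).
Substitute and solve for A: 2A = 7, so A = 7/2.
General solution: y = (C₁ + C₂x + (7/2)x²)e^(x).


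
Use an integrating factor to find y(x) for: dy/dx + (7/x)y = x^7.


P(x) = 7/x ⇒ μ = x^7.
(x^7 y)' = x^14 ⇒ x^7 y = x^15/(15) + C.
Solve for y: y = (1/15)x^8 + C/x^7.


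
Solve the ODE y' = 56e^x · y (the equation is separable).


Separate variables: dy/y = 56e^x dx.
Integrate: ln|y| = 56e^x + C₀.
Exponentiate: y = Ce^(56e^x).


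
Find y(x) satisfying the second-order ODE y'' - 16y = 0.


Characteristic equation: r² - 16 = 0.
Factor: (r - 4)(r + 4) = 0 ⇒ r = 4, -4 (distinct real).
General solution: y = C₁e^(4x) + C₂e^(-4x).


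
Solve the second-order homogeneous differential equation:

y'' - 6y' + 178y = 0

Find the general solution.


Characteristic equation: r² - 6r + 178 = 0.
Discriminant is negative; roots r = 3 ± 13i (complex conjugate pair).
General solution uses e^(α x)(C₁ cos(β x) + C₂ sin(β x)): y = e^(3x)(C₁cos(13x) + C₂sin(13x)).


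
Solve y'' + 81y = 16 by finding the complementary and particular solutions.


Homogeneous part: r² + 81 = 0 ⇒ r = ±9i, so y_h = C₁cos(9x) + C₂sin(9x).
Try constant y_p = A; plug in: 81A = 16 ⇒ A = 16/81.
General solution: y = C₁cos(9x) + C₂sin(9x) + 16/81.


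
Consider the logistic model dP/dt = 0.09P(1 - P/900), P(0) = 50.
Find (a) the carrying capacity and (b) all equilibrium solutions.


Logistic ODE dP/dt = 0.09P(1 - P/900) has equilibria where dP/dt = 0, i.e. P = 0 or P = 900.
The coefficient (1 - P/K) = 0 when P = K, identifying K = 900 as the carrying capacity.
(a) K = 900; (b) equilibria P = 0 and P = 900.


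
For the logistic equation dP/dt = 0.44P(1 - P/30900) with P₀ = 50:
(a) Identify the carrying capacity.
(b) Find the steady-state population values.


Logistic ODE dP/dt = 0.44P(1 - P/30900) has equilibria where dP/dt = 0, i.e. P = 0 or P = 30900.
The coefficient (1 - P/K) = 0 when P = K, identifying K = 30900 as the carrying capacity.
(a) K = 30900; (b) equilibria P = 0 and P = 30900.


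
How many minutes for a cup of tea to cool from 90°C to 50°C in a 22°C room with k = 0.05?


From T(t) = T_a + (T₀ - T_a)e^(-kt), set T(t) = 50:
(50 - 22) / (90 - 22) = e^(-0.05t), so t = -ln(0.412)/0.05 ≈ 17.7 minutes.


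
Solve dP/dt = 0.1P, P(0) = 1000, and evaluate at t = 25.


The ODE dP/dt = 0.1P has solution P(t) = P(0)e^(0.1t).
Substitute P(0) = 1000 and t = 25: P(25) = 1000 e^(2.50) ≈ 12182.


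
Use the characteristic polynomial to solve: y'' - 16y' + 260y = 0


Characteristic equation: r² - 16r + 260 = 0.
Discriminant is negative; roots r = 8 ± 14i (complex conjugate pair).
General solution uses e^(α x)(C₁ cos(β x) + C₂ sin(β x)): y = e^(8x)(C₁cos(14x) + C₂sin(14x)).


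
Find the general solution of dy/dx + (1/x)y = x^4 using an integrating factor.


P(x) = 1/x ⇒ μ = x^1.
(x^1 y)' = x^5 ⇒ x^1 y = x^6/(6) + C.
Solve for y: y = (1/6)x^5 + C/x^1.


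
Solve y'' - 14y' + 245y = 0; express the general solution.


Characteristic equation: r² - 14r + 245 = 0.
Discriminant is negative; roots r = 7 ± 14i (complex conjugate pair).
General solution uses e^(α x)(C₁ cos(β x) + C₂ sin(β x)): y = e^(7x)(C₁cos(14x) + C₂sin(14x)).


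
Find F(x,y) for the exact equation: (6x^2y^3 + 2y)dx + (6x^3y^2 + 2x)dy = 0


Check exactness: ∂M/∂y = 18x^2y^2 + 2 and ∂N/∂x = 18x^2y^2 + 2; equal, so the equation is exact.
Integrate M with respect to x (treating y as constant): ∫M dx = 2x^3y^3 + 2xy + h(y).
Differentiate w.r.t. y and set equal to N: all terms match, so h'(y) = 0 and h is a constant absorbed into C.
General solution: 2x^3y^3 + 2xy = C.


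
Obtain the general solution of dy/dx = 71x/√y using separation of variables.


Separate: √y dy = 71x dx.
Integrate: (2/3)y^(3/2) = (71/2)x² + C.


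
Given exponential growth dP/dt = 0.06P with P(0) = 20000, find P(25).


The ODE dP/dt = 0.06P has solution P(t) = P(0)e^(0.06t).
Substitute P(0) = 20000 and t = 25: P(25) = 20000 e^(1.50) ≈ 89634.


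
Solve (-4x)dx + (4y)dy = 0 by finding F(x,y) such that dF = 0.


Check exactness: ∂M/∂y = 0 and ∂N/∂x = 0; equal, so the equation is exact.
Integrate M with respect to x (treating y as constant): ∫M dx = -2x^2 + h(y).
Differentiate w.r.t. y and set equal to N: the x-dependent terms already match, leaving h'(y) = 4y. Integrate: h(y) = 2y^2.
So F(x,y) = -2x^2 + 2y^2.
General solution: -2x^2 + 2y^2 = C.


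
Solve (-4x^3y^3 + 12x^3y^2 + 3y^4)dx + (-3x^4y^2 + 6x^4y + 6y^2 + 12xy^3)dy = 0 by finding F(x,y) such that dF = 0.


Check exactness: ∂M/∂y = -12x^3y^2 + 24x^3y + 12y^3 and ∂N/∂x = -12x^3y^2 + 24x^3y + 12y^3; equal, so the equation is exact.
Integrate M with respect to x (treating y as constant): ∫M dx = -x^4y^3 + 3x^4y^2 + 3xy^4 + h(y).
Differentiate w.r.t. y and set equal to N: the x-dependent terms already match, leaving h'(y) = 6y^2. Integrate: h(y) = 2y^3.
So F(x,y) = -x^4y^3 + 3x^4y^2 + 2y^3 + 3xy^4.
General solution: -x^4y^3 + 3x^4y^2 + 2y^3 + 3xy^4 = C.


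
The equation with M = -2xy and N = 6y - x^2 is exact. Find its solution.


Check exactness: ∂M/∂y = -2x and ∂N/∂x = -2x; equal, so the equation is exact.
Integrate M with respect to x (treating y as constant): ∫M dx = -x^2y + h(y).
Differentiate w.r.t. y and set equal to N: the x-dependent terms already match, leaving h'(y) = 6y. Integrate: h(y) = 3y^2.
So F(x,y) = 3y^2 - x^2y.
General solution: 3y^2 - x^2y = C.


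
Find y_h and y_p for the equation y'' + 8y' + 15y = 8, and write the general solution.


Characteristic roots of r² + 8r + 15 = 0 are -5, -3.
y_h = C₁e^(-5x) + C₂e^(-3x).
Constant forcing; try y_p = A. Then 15A = 8 ⇒ A = 8/15.
General solution: y = C₁e^(-5x) + C₂e^(-3x) + 8/15.


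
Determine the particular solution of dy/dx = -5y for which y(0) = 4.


General solution of y' = -5y is y = Ce^(-5x).
Apply y(0) = 4: C = 4.
Particular solution: y = 4e^(-5x).


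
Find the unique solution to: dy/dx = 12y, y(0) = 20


General solution of y' = 12y is y = Ce^(12x).
Apply y(0) = 20: C = 20.
Particular solution: y = 20e^(12x).


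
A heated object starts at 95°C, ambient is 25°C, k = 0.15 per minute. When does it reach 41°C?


From T(t) = T_a + (T₀ - T_a)e^(-kt), set T(t) = 41:
(41 - 25) / (95 - 25) = e^(-0.15t), so t = -ln(0.229)/0.15 ≈ 9.8 minutes.


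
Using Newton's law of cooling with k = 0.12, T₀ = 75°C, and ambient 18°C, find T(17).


Newton's law: dT/dt = -k(T - T_a) has solution T(t) = T_a + (T₀ - T_a)e^(-kt).
Plug in T_a = 18, T₀ = 75, k = 0.12, t = 17: T(17) = 18 + (57)e^(-2.04) ≈ 25.4°C.


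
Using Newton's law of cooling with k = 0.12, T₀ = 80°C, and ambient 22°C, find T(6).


Newton's law: dT/dt = -k(T - T_a) has solution T(t) = T_a + (T₀ - T_a)e^(-kt).
Plug in T_a = 22, T₀ = 80, k = 0.12, t = 6: T(6) = 22 + (58)e^(-0.72) ≈ 50.2°C.


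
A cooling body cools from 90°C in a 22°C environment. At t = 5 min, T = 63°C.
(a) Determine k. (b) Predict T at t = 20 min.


Newton's law: T(t) = T_a + (T₀ - T_a)e^(-kt).
(a) Use T(5) = 63: (63 - 22)/(90 - 22) = e^(-k·5), so k = -ln(0.603)/5 ≈ 0.1012.
(b) Apply k to t = 20: T(20) = 22 + (68)e^(-2.024) ≈ 31.0°C.


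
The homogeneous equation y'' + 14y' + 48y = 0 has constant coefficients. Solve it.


Characteristic equation: r² + 14r + 48 = 0.
Factor: (r + 8)(r + 6) = 0 ⇒ r = -8, -6 (distinct real).
General solution: y = C₁e^(-8x) + C₂e^(-6x).


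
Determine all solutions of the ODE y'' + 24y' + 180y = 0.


Characteristic equation: r² + 24r + 180 = 0.
Discriminant is negative; roots r = -12 ± 6i (complex conjugate pair).
General solution uses e^(α x)(C₁ cos(β x) + C₂ sin(β x)): y = e^(-12x)(C₁cos(6x) + C₂sin(6x)).


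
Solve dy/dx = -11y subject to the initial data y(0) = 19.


General solution of y' = -11y is y = Ce^(-11x).
Apply y(0) = 19: C = 19.
Particular solution: y = 19e^(-11x).


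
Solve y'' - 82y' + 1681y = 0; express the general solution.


Characteristic equation: r² - 82r + 1681 = 0, i.e. (r - 41)² = 0.
Repeated root r = 41; include an x factor for the second linearly independent solution.
General solution: y = (C₁ + C₂x)e^(41x).


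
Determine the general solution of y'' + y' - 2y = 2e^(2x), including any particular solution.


Characteristic roots of r² + r - 2 = 0 are 1, -2.
y_h = C₁e^(x) + C₂e^(-2x).
Forcing exponent 2 is not a characteristic root; try y_p = Ae^(2x).
Substitute: A·(4 + (1)·2 + (-2)) = A·4 = 2, so A = 1/2.
General solution: y = C₁e^(x) + C₂e^(-2x) + (1/2)e^(2x).


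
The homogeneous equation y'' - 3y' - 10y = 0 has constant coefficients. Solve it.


Characteristic equation: r² - 3r - 10 = 0.
Factor: (r - 5)(r + 2) = 0 ⇒ r = 5, -2 (distinct real).
General solution: y = C₁e^(5x) + C₂e^(-2x).


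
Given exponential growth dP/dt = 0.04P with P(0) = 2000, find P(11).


The ODE dP/dt = 0.04P has solution P(t) = P(0)e^(0.04t).
Substitute P(0) = 2000 and t = 11: P(11) = 2000 e^(0.44) ≈ 3105.


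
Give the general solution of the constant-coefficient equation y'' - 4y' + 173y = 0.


Characteristic equation: r² - 4r + 173 = 0.
Discriminant is negative; roots r = 2 ± 13i (complex conjugate pair).
General solution uses e^(α x)(C₁ cos(β x) + C₂ sin(β x)): y = e^(2x)(C₁cos(13x) + C₂sin(13x)).


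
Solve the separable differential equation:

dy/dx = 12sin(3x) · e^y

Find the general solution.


Separate: e^(-y) dy = 12sin(3x) dx.
Integrate: -e^(-y) = -4cos(3x) + C₀.
Rearrange: e^(-y) = 4cos(3x) + C.


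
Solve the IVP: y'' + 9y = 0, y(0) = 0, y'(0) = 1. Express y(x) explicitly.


Characteristic roots of r² + 9 = 0 are ±3i, so y = C₁cos(3x) + C₂sin(3x).
Apply y(0) = 0: C₁ = 0. Differentiate and apply y'(0) = 1: 3·C₂ = 1, so C₂ = 1/3.
Particular solution: y = (1/3)sin(3x).


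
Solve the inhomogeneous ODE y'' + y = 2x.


Homogeneous: r² + 1 = 0 ⇒ r = ±1i, y_h = C₁cos(x) + C₂sin(x).
Polynomial forcing; try y_p = Ax + B. Then y_p'' + 1 y_p = 1(Ax + B) = 2x, so B = 0 and A = 2.
General solution: y = C₁cos(x) + C₂sin(x) + 2x.


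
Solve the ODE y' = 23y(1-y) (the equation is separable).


Separate: dy/[y(1-y)] = 23 dx.
Partial fractions: 1/[y(1-y)] = 1/y + 1/(1-y).
Integrate: ln|y/(1-y)| = 23x + C₀.
Solve for y: y = 1/(1 + Ce^(-23x)).


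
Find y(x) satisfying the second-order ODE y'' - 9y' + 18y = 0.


Characteristic equation: r² - 9r + 18 = 0.
Factor: (r - 6)(r - 3) = 0 ⇒ r = 6, 3 (distinct real).
General solution: y = C₁e^(6x) + C₂e^(3x).


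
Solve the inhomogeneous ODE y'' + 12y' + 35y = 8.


Characteristic roots of r² + 12r + 35 = 0 are -5, -7.
y_h = C₁e^(-5x) + C₂e^(-7x).
Constant forcing; try y_p = A. Then 35A = 8 ⇒ A = 8/35.
General solution: y = C₁e^(-5x) + C₂e^(-7x) + 8/35.


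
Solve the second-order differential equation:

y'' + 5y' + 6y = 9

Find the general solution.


Characteristic roots of r² + 5r + 6 = 0 are -2, -3.
y_h = C₁e^(-2x) + C₂e^(-3x).
Constant forcing; try y_p = A. Then 6A = 9 ⇒ A = 3/2.
General solution: y = C₁e^(-2x) + C₂e^(-3x) + 3/2.


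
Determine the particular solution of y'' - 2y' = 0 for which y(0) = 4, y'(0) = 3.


Characteristic roots of r² - 2r = 0 are 2, 0.
General solution y = c₁ e^(2x) + c₂.
Apply y(0) = 4: c₁ + c₂ = 4. Apply y'(0) = 3: 2 c₁ + 0 c₂ = 3.
Solve: c₁ = 3/2, c₂ = 5/2.
Particular solution: y = (3/2)e^(2x) + 5/2.


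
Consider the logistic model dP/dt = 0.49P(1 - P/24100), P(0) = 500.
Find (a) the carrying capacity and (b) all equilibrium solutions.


Logistic ODE dP/dt = 0.49P(1 - P/24100) has equilibria where dP/dt = 0, i.e. P = 0 or P = 24100.
The coefficient (1 - P/K) = 0 when P = K, identifying K = 24100 as the carrying capacity.
(a) K = 24100; (b) equilibria P = 0 and P = 24100.


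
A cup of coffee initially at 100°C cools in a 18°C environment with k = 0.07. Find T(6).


Newton's law: dT/dt = -k(T - T_a) has solution T(t) = T_a + (T₀ - T_a)e^(-kt).
Plug in T_a = 18, T₀ = 100, k = 0.07, t = 6: T(6) = 18 + (82)e^(-0.42) ≈ 71.9°C.


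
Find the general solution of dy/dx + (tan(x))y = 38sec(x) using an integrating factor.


P(x) = tan(x) ⇒ μ = e^(∫tan(x)dx) = sec(x).
(sec(x) y)' = 38sec²(x) ⇒ sec(x) y = 38tan(x) + C.
Multiply by cos(x): y = 38sin(x) + C·cos(x).


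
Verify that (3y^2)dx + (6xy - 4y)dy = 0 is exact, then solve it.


Check exactness: ∂M/∂y = 6y and ∂N/∂x = 6y; equal, so the equation is exact.
Integrate M with respect to x (treating y as constant): ∫M dx = 3xy^2 + h(y).
Differentiate w.r.t. y and set equal to N: the x-dependent terms already match, leaving h'(y) = -4y. Integrate: h(y) = -2y^2.
So F(x,y) = 3xy^2 - 2y^2.
General solution: 3xy^2 - 2y^2 = C.


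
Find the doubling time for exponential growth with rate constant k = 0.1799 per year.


Exponential growth: P(t) = P₀ e^(0.1799t). Set P(t)/P₀ = 2: e^(0.1799t) = 2.
Solve: t = ln(2)/0.1799 ≈ 3.85 years.


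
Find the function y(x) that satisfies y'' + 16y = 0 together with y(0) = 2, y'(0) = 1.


Characteristic roots of r² + 16 = 0 are ±4i, so y = C₁cos(4x) + C₂sin(4x).
Apply y(0) = 2: C₁ = 2. Differentiate and apply y'(0) = 1: 4·C₂ = 1, so C₂ = 1/4.
Particular solution: y = 2cos(4x) + (1/4)sin(4x).


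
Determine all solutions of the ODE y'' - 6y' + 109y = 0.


Characteristic equation: r² - 6r + 109 = 0.
Discriminant is negative; roots r = 3 ± 10i (complex conjugate pair).
General solution uses e^(α x)(C₁ cos(β x) + C₂ sin(β x)): y = e^(3x)(C₁cos(10x) + C₂sin(10x)).


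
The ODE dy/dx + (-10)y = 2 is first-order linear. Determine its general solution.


P(x) = -10 ⇒ μ = e^(-10x).
(μ y)' = 2e^(-10x) ⇒ μ y = -(1/5)e^(-10x) + C.
Divide by μ: y = -1/5 + Ce^(10x).


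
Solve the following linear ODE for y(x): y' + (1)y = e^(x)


P(x) = 1 ⇒ μ = e^(x).
(μ y)' = e^(2x) ⇒ μ y = e^(2x)/2 + C.
Divide by μ: y = (1/2)e^(x) + Ce^(-x).


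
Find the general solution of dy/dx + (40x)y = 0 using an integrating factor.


P(x) = 40x ⇒ μ = e^(20x²).
Q(x) = 0 so μ y is constant: y = Ce^(-20x²).


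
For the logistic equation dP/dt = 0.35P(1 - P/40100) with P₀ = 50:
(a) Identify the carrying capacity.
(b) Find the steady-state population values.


Logistic ODE dP/dt = 0.35P(1 - P/40100) has equilibria where dP/dt = 0, i.e. P = 0 or P = 40100.
The coefficient (1 - P/K) = 0 when P = K, identifying K = 40100 as the carrying capacity.
(a) K = 40100; (b) equilibria P = 0 and P = 40100.


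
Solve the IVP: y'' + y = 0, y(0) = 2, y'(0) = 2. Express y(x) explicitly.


Characteristic roots of r² + 1 = 0 are ±1i, so y = C₁cos(x) + C₂sin(x).
Apply y(0) = 2: C₁ = 2. Differentiate and apply y'(0) = 2: 1·C₂ = 2, so C₂ = 2.
Particular solution: y = 2cos(x) + 2sin(x).


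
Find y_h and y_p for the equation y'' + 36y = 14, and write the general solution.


Homogeneous part: r² + 36 = 0 ⇒ r = ±6i, so y_h = C₁cos(6x) + C₂sin(6x).
Try constant y_p = A; plug in: 36A = 14 ⇒ A = 7/18.
General solution: y = C₁cos(6x) + C₂sin(6x) + 7/18.


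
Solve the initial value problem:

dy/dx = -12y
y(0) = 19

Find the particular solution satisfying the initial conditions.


General solution of y' = -12y is y = Ce^(-12x).
Apply y(0) = 19: C = 19.
Particular solution: y = 19e^(-12x).


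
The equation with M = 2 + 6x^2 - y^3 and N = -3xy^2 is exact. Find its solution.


Check exactness: ∂M/∂y = -3y^2 and ∂N/∂x = -3y^2; equal, so the equation is exact.
Integrate M with respect to x (treating y as constant): ∫M dx = 2x + 2x^3 - xy^3 + h(y).
Differentiate w.r.t. y and set equal to N: all terms match, so h'(y) = 0 and h is a constant absorbed into C.
General solution: 2x + 2x^3 - xy^3 = C.


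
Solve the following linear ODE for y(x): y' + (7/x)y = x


P(x) = 7/x ⇒ μ = x^7.
(x^7 y)' = x^7·x^1 = x^8.
Integrate: x^7 y = x^9/(9) + C.
Solve for y: y = (1/9)x^2 + C/x^7.


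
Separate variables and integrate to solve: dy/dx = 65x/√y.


Separate: √y dy = 65x dx.
Integrate: (2/3)y^(3/2) = (65/2)x² + C.


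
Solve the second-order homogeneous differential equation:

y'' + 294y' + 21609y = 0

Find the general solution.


Characteristic equation: r² + 294r + 21609 = 0, i.e. (r + 147)² = 0.
Repeated root r = -147; include an x factor for the second linearly independent solution.
General solution: y = (C₁ + C₂x)e^(-147x).


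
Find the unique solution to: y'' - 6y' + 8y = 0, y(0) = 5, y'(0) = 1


Characteristic roots of r² - 6r + 8 = 0 are 2, 4.
General solution y = c₁ e^(2x) + c₂ e^(4x).
Apply y(0) = 5: c₁ + c₂ = 5. Apply y'(0) = 1: 2 c₁ + 4 c₂ = 1.
Solve: c₁ = 19/2, c₂ = -9/2.
Particular solution: y = (19/2)e^(2x) - (9/2)e^(4x).


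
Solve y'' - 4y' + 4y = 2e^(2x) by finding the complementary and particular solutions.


Characteristic polynomial (r - 2)² = 0; repeated root r = 2.
y_h = (C₁ + C₂x)e^(2x). Forcing matches the repeated root (resonance), so try y_p = Ax² e^(2x).
Substitute and solve for A: 2A = 2, so A = 1.
General solution: y = (C₁ + C₂x + x²)e^(2x).


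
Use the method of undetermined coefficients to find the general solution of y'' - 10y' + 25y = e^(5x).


Characteristic polynomial (r - 5)² = 0; repeated root r = 5.
y_h = (C₁ + C₂x)e^(5x). Forcing matches the repeated root (resonance), so try y_p = Ax² e^(5x).
Substitute and solve for A: 2A = 1, so A = 1/2.
General solution: y = (C₁ + C₂x + (1/2)x²)e^(5x).


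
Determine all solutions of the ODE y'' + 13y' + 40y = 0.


Characteristic equation: r² + 13r + 40 = 0.
Factor: (r + 5)(r + 8) = 0 ⇒ r = -5, -8 (distinct real).
General solution: y = C₁e^(-5x) + C₂e^(-8x).


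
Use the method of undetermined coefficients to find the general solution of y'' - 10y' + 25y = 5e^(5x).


Characteristic polynomial (r - 5)² = 0; repeated root r = 5.
y_h = (C₁ + C₂x)e^(5x). Forcing matches the repeated root (resonance), so try y_p = Ax² e^(5x).
Substitute and solve for A: 2A = 5, so A = 5/2.
General solution: y = (C₁ + C₂x + (5/2)x²)e^(5x).


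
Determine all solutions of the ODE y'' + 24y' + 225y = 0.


Characteristic equation: r² + 24r + 225 = 0.
Discriminant is negative; roots r = -12 ± 9i (complex conjugate pair).
General solution uses e^(α x)(C₁ cos(β x) + C₂ sin(β x)): y = e^(-12x)(C₁cos(9x) + C₂sin(9x)).


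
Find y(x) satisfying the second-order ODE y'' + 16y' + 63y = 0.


Characteristic equation: r² + 16r + 63 = 0.
Factor: (r + 9)(r + 7) = 0 ⇒ r = -9, -7 (distinct real).
General solution: y = C₁e^(-9x) + C₂e^(-7x).


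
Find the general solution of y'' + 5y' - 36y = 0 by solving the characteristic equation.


Characteristic equation: r² + 5r - 36 = 0.
Factor: (r - 4)(r + 9) = 0 ⇒ r = 4, -9 (distinct real).
General solution: y = C₁e^(4x) + C₂e^(-9x).


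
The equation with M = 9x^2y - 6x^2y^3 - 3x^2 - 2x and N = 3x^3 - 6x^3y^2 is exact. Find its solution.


Check exactness: ∂M/∂y = 9x^2 - 18x^2y^2 and ∂N/∂x = 9x^2 - 18x^2y^2; equal, so the equation is exact.
Integrate M with respect to x (treating y as constant): ∫M dx = 3x^3y - 2x^3y^3 - x^3 - x^2 + h(y).
Differentiate w.r.t. y and set equal to N: all terms match, so h'(y) = 0 and h is a constant absorbed into C.
General solution: 3x^3y - 2x^3y^3 - x^3 - x^2 = C.


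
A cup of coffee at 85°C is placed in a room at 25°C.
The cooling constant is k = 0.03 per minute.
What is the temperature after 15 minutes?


Newton's law: dT/dt = -k(T - T_a) has solution T(t) = T_a + (T₀ - T_a)e^(-kt).
Plug in T_a = 25, T₀ = 85, k = 0.03, t = 15: T(15) = 25 + (60)e^(-0.45) ≈ 63.3°C.


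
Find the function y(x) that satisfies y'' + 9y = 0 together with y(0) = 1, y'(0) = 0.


Characteristic roots of r² + 9 = 0 are ±3i, so y = C₁cos(3x) + C₂sin(3x).
Apply y(0) = 1: C₁ = 1. Differentiate and apply y'(0) = 0: 3·C₂ = 0, so C₂ = 0.
Particular solution: y = cos(3x).


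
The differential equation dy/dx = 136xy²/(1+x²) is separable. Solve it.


Separate: dy/y² = 136x/(1+x²) dx.
Integrate LHS: ∫ dy/y² = -1/y.
Integrate RHS via u = 1+x²: 68ln(1+x²) + C.
Result: -1/y = 68ln(1+x²) + C.


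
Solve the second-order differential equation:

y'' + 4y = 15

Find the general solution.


Homogeneous part: r² + 4 = 0 ⇒ r = ±2i, so y_h = C₁cos(2x) + C₂sin(2x).
Try constant y_p = A; plug in: 4A = 15 ⇒ A = 15/4.
General solution: y = C₁cos(2x) + C₂sin(2x) + 15/4.


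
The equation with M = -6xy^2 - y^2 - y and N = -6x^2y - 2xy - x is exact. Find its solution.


Check exactness: ∂M/∂y = -12xy - 2y - 1 and ∂N/∂x = -12xy - 2y - 1; equal, so the equation is exact.
Integrate M with respect to x (treating y as constant): ∫M dx = -3x^2y^2 - xy^2 - xy + h(y).
Differentiate w.r.t. y and set equal to N: all terms match, so h'(y) = 0 and h is a constant absorbed into C.
General solution: -3x^2y^2 - xy^2 - xy = C.


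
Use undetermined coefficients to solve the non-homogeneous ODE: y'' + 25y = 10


Homogeneous part: r² + 25 = 0 ⇒ r = ±5i, so y_h = C₁cos(5x) + C₂sin(5x).
Try constant y_p = A; plug in: 25A = 10 ⇒ A = 2/5.
General solution: y = C₁cos(5x) + C₂sin(5x) + 2/5.


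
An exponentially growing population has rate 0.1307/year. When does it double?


Exponential growth: P(t) = P₀ e^(0.1307t). Set P(t)/P₀ = 2: e^(0.1307t) = 2.
Solve: t = ln(2)/0.1307 ≈ 5.30 years.


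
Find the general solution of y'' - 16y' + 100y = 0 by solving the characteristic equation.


Characteristic equation: r² - 16r + 100 = 0.
Discriminant is negative; roots r = 8 ± 6i (complex conjugate pair).
General solution uses e^(α x)(C₁ cos(β x) + C₂ sin(β x)): y = e^(8x)(C₁cos(6x) + C₂sin(6x)).


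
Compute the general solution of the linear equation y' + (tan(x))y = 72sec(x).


P(x) = tan(x) ⇒ μ = e^(∫tan(x)dx) = sec(x).
(sec(x) y)' = 72sec²(x) ⇒ sec(x) y = 72tan(x) + C.
Multiply by cos(x): y = 72sin(x) + C·cos(x).


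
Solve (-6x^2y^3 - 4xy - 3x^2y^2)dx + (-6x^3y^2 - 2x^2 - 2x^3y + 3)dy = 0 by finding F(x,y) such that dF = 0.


Check exactness: ∂M/∂y = -18x^2y^2 - 4x - 6x^2y and ∂N/∂x = -18x^2y^2 - 4x - 6x^2y; equal, so the equation is exact.
Integrate M with respect to x (treating y as constant): ∫M dx = -2x^3y^3 - 2x^2y - x^3y^2 + h(y).
Differentiate w.r.t. y and set equal to N: the x-dependent terms already match, leaving h'(y) = 3. Integrate: h(y) = 3y.
So F(x,y) = -2x^3y^3 - 2x^2y - x^3y^2 + 3y.
General solution: -2x^3y^3 - 2x^2y - x^3y^2 + 3y = C.


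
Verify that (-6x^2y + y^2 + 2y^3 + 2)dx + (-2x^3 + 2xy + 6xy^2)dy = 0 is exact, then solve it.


Check exactness: ∂M/∂y = -6x^2 + 2y + 6y^2 and ∂N/∂x = -6x^2 + 2y + 6y^2; equal, so the equation is exact.
Integrate M with respect to x (treating y as constant): ∫M dx = -2x^3y + xy^2 + 2xy^3 + 2x + h(y).
Differentiate w.r.t. y and set equal to N: all terms match, so h'(y) = 0 and h is a constant absorbed into C.
General solution: -2x^3y + xy^2 + 2xy^3 + 2x = C.


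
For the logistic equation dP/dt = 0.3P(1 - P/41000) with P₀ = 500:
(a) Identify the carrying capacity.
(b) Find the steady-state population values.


Logistic ODE dP/dt = 0.3P(1 - P/41000) has equilibria where dP/dt = 0, i.e. P = 0 or P = 41000.
The coefficient (1 - P/K) = 0 when P = K, identifying K = 41000 as the carrying capacity.
(a) K = 41000; (b) equilibria P = 0 and P = 41000.


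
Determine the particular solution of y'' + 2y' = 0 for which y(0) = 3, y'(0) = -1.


Characteristic roots of r² + 2r = 0 are -2, 0.
General solution y = c₁ e^(-2x) + c₂.
Apply y(0) = 3: c₁ + c₂ = 3. Apply y'(0) = -1: -2 c₁ + 0 c₂ = -1.
Solve: c₁ = 1/2, c₂ = 5/2.
Particular solution: y = (1/2)e^(-2x) + 5/2.


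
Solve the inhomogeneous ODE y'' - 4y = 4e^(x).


Characteristic roots of r² - 4 = 0 are -2, 2.
y_h = C₁e^(-2x) + C₂e^(2x).
Forcing exponent 1 is not a characteristic root; try y_p = Ae^(x).
Substitute: A·(1 + (0)·1 + (-4)) = A·-3 = 4, so A = -4/3.
General solution: y = C₁e^(-2x) + C₂e^(2x) - (4/3)e^(x).


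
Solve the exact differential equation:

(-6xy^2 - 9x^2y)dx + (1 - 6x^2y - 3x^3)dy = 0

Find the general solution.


Check exactness: ∂M/∂y = -12xy - 9x^2 and ∂N/∂x = -12xy - 9x^2; equal, so the equation is exact.
Integrate M with respect to x (treating y as constant): ∫M dx = -3x^2y^2 - 3x^3y + h(y).
Differentiate w.r.t. y and set equal to N: the x-dependent terms already match, leaving h'(y) = 1. Integrate: h(y) = y.
So F(x,y) = y - 3x^2y^2 - 3x^3y.
General solution: y - 3x^2y^2 - 3x^3y = C.


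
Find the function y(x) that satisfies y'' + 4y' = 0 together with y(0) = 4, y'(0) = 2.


Characteristic roots of r² + 4r = 0 are 0, -4.
General solution y = c₁ + c₂ e^(-4x).
Apply y(0) = 4: c₁ + c₂ = 4. Apply y'(0) = 2: 0 c₁ - 4 c₂ = 2.
Solve: c₁ = 9/2, c₂ = -1/2.
Particular solution: y = 9/2 - (1/2)e^(-4x).


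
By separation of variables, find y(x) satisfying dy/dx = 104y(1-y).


Separate: dy/[y(1-y)] = 104 dx.
Partial fractions: 1/[y(1-y)] = 1/y + 1/(1-y).
Integrate: ln|y/(1-y)| = 104x + C₀.
Solve for y: y = 1/(1 + Ce^(-104x)).


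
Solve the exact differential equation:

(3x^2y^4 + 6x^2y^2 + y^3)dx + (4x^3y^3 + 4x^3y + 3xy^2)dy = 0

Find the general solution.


Check exactness: ∂M/∂y = 12x^2y^3 + 12x^2y + 3y^2 and ∂N/∂x = 12x^2y^3 + 12x^2y + 3y^2; equal, so the equation is exact.
Integrate M with respect to x (treating y as constant): ∫M dx = x^3y^4 + 2x^3y^2 + xy^3 + h(y).
Differentiate w.r.t. y and set equal to N: all terms match, so h'(y) = 0 and h is a constant absorbed into C.
General solution: x^3y^4 + 2x^3y^2 + xy^3 = C.


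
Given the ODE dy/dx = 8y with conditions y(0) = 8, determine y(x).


General solution of y' = 8y is y = Ce^(8x).
Apply y(0) = 8: C = 8.
Particular solution: y = 8e^(8x).


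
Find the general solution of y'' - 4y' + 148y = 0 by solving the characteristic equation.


Characteristic equation: r² - 4r + 148 = 0.
Discriminant is negative; roots r = 2 ± 12i (complex conjugate pair).
General solution uses e^(α x)(C₁ cos(β x) + C₂ sin(β x)): y = e^(2x)(C₁cos(12x) + C₂sin(12x)).


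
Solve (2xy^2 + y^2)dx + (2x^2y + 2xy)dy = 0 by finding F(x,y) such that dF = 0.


Check exactness: ∂M/∂y = 4xy + 2y and ∂N/∂x = 4xy + 2y; equal, so the equation is exact.
Integrate M with respect to x (treating y as constant): ∫M dx = x^2y^2 + xy^2 + h(y).
Differentiate w.r.t. y and set equal to N: all terms match, so h'(y) = 0 and h is a constant absorbed into C.
General solution: x^2y^2 + xy^2 = C.


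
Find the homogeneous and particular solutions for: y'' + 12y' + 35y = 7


Characteristic roots of r² + 12r + 35 = 0 are -5, -7.
y_h = C₁e^(-5x) + C₂e^(-7x).
Constant forcing; try y_p = A. Then 35A = 7 ⇒ A = 1/5.
General solution: y = C₁e^(-5x) + C₂e^(-7x) + 1/5.


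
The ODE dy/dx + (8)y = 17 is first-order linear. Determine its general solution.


P(x) = 8, Q(x) = 17; integrating factor μ = e^(8x).
(μ y)' = 17e^(8x) ⇒ μ y = (17/8)e^(8x) + C.
Divide by μ: y = 17/8 + Ce^(-8x).


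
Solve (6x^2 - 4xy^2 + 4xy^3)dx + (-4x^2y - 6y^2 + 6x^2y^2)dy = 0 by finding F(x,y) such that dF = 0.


Check exactness: ∂M/∂y = -8xy + 12xy^2 and ∂N/∂x = -8xy + 12xy^2; equal, so the equation is exact.
Integrate M with respect to x (treating y as constant): ∫M dx = 2x^3 - 2x^2y^2 + 2x^2y^3 + h(y).
Differentiate w.r.t. y and set equal to N: the x-dependent terms already match, leaving h'(y) = -6y^2. Integrate: h(y) = -2y^3.
So F(x,y) = 2x^3 - 2x^2y^2 - 2y^3 + 2x^2y^3.
General solution: 2x^3 - 2x^2y^2 - 2y^3 + 2x^2y^3 = C.


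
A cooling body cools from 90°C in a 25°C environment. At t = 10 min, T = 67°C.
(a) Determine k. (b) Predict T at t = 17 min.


Newton's law: T(t) = T_a + (T₀ - T_a)e^(-kt).
(a) Use T(10) = 67: (67 - 25)/(90 - 25) = e^(-k·10), so k = -ln(0.646)/10 ≈ 0.0437.
(b) Apply k to t = 17: T(17) = 25 + (65)e^(-0.742) ≈ 55.9°C.


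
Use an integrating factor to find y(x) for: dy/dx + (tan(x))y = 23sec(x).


P(x) = tan(x) ⇒ μ = e^(∫tan(x)dx) = sec(x).
(sec(x) y)' = 23sec²(x) ⇒ sec(x) y = 23tan(x) + C.
Multiply by cos(x): y = 23sin(x) + C·cos(x).


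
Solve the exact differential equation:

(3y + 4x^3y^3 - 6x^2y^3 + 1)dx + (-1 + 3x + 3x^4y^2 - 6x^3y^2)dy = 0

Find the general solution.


Check exactness: ∂M/∂y = 3 + 12x^3y^2 - 18x^2y^2 and ∂N/∂x = 3 + 12x^3y^2 - 18x^2y^2; equal, so the equation is exact.
Integrate M with respect to x (treating y as constant): ∫M dx = 3xy + x^4y^3 - 2x^3y^3 + x + h(y).
Differentiate w.r.t. y and set equal to N: the x-dependent terms already match, leaving h'(y) = -1. Integrate: h(y) = -y.
So F(x,y) = -y + 3xy + x^4y^3 - 2x^3y^3 + x.
General solution: -y + 3xy + x^4y^3 - 2x^3y^3 + x = C.


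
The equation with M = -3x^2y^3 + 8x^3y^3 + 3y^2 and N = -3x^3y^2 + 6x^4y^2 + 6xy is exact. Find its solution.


Check exactness: ∂M/∂y = -9x^2y^2 + 24x^3y^2 + 6y and ∂N/∂x = -9x^2y^2 + 24x^3y^2 + 6y; equal, so the equation is exact.
Integrate M with respect to x (treating y as constant): ∫M dx = -x^3y^3 + 2x^4y^3 + 3xy^2 + h(y).
Differentiate w.r.t. y and set equal to N: all terms match, so h'(y) = 0 and h is a constant absorbed into C.
General solution: -x^3y^3 + 2x^4y^3 + 3xy^2 = C.


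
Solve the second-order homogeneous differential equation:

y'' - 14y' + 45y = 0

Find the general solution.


Characteristic equation: r² - 14r + 45 = 0.
Factor: (r - 9)(r - 5) = 0 ⇒ r = 9, 5 (distinct real).
General solution: y = C₁e^(9x) + C₂e^(5x).


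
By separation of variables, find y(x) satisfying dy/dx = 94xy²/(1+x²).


Separate: dy/y² = 94x/(1+x²) dx.
Integrate LHS: ∫ dy/y² = -1/y.
Integrate RHS via u = 1+x²: 47ln(1+x²) + C.
Result: -1/y = 47ln(1+x²) + C.


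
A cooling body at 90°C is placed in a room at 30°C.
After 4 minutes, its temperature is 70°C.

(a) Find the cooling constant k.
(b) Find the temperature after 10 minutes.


Newton's law: T(t) = T_a + (T₀ - T_a)e^(-kt).
(a) Use T(4) = 70: (70 - 30)/(90 - 30) = e^(-k·4), so k = -ln(0.667)/4 ≈ 0.1014.
(b) Apply k to t = 10: T(10) = 30 + (60)e^(-1.014) ≈ 51.8°C.


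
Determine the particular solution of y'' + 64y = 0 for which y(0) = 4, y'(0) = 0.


Characteristic roots of r² + 64 = 0 are ±8i, so y = C₁cos(8x) + C₂sin(8x).
Apply y(0) = 4: C₁ = 4. Differentiate and apply y'(0) = 0: 8·C₂ = 0, so C₂ = 0.
Particular solution: y = 4cos(8x).


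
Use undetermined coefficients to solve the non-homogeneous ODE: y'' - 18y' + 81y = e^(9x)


Characteristic polynomial (r - 9)² = 0; repeated root r = 9.
y_h = (C₁ + C₂x)e^(9x). Forcing matches the repeated root (resonance), so try y_p = Ax² e^(9x).
Substitute and solve for A: 2A = 1, so A = 1/2.
General solution: y = (C₁ + C₂x + (1/2)x²)e^(9x).


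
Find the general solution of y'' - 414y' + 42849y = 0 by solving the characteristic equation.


Characteristic equation: r² - 414r + 42849 = 0, i.e. (r - 207)² = 0.
Repeated root r = 207; include an x factor for the second linearly independent solution.
General solution: y = (C₁ + C₂x)e^(207x).


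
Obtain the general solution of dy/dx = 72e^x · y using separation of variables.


Separate variables: dy/y = 72e^x dx.
Integrate: ln|y| = 72e^x + C₀.
Exponentiate: y = Ce^(72e^x).


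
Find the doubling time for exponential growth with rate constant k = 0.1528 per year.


Exponential growth: P(t) = P₀ e^(0.1528t). Set P(t)/P₀ = 2: e^(0.1528t) = 2.
Solve: t = ln(2)/0.1528 ≈ 4.54 years.


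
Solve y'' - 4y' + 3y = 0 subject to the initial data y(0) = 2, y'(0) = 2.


Characteristic roots of r² - 4r + 3 = 0 are 3, 1.
General solution y = c₁ e^(3x) + c₂ e^(x).
Apply y(0) = 2: c₁ + c₂ = 2. Apply y'(0) = 2: 3 c₁ + 1 c₂ = 2.
Solve: c₁ = 0, c₂ = 2.
Particular solution: y = 0e^(3x) + 2e^(x).


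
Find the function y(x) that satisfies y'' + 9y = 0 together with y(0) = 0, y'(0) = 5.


Characteristic roots of r² + 9 = 0 are ±3i, so y = C₁cos(3x) + C₂sin(3x).
Apply y(0) = 0: C₁ = 0. Differentiate and apply y'(0) = 5: 3·C₂ = 5, so C₂ = 5/3.
Particular solution: y = (5/3)sin(3x).


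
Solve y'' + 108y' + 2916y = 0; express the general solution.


Characteristic equation: r² + 108r + 2916 = 0, i.e. (r + 54)² = 0.
Repeated root r = -54; include an x factor for the second linearly independent solution.
General solution: y = (C₁ + C₂x)e^(-54x).


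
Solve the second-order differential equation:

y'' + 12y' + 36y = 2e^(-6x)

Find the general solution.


Characteristic polynomial (r + 6)² = 0; repeated root r = -6.
y_h = (C₁ + C₂x)e^(-6x). Forcing matches the repeated root (resonance), so try y_p = Ax² e^(-6x).
Substitute and solve for A: 2A = 2, so A = 1.
General solution: y = (C₁ + C₂x + x²)e^(-6x).


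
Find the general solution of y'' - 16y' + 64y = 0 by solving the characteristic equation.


Characteristic equation: r² - 16r + 64 = 0, i.e. (r - 8)² = 0.
Repeated root r = 8; include an x factor for the second linearly independent solution.
General solution: y = (C₁ + C₂x)e^(8x).


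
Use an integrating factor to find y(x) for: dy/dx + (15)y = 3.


P(x) = 15, Q(x) = 3; integrating factor μ = e^(15x).
(μ y)' = 3e^(15x) ⇒ μ y = (1/5)e^(15x) + C.
Divide by μ: y = 1/5 + Ce^(-15x).


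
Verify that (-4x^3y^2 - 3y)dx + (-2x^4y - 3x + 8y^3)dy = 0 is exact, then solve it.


Check exactness: ∂M/∂y = -8x^3y - 3 and ∂N/∂x = -8x^3y - 3; equal, so the equation is exact.
Integrate M with respect to x (treating y as constant): ∫M dx = -x^4y^2 - 3xy + h(y).
Differentiate w.r.t. y and set equal to N: the x-dependent terms already match, leaving h'(y) = 8y^3. Integrate: h(y) = 2y^4.
So F(x,y) = -x^4y^2 - 3xy + 2y^4.
General solution: -x^4y^2 - 3xy + 2y^4 = C.


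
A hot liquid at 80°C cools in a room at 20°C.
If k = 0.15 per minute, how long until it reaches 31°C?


From T(t) = T_a + (T₀ - T_a)e^(-kt), set T(t) = 31:
(31 - 20) / (80 - 20) = e^(-0.15t), so t = -ln(0.183)/0.15 ≈ 11.3 minutes.


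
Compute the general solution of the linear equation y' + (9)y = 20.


P(x) = 9, Q(x) = 20; integrating factor μ = e^(9x).
(μ y)' = 20e^(9x) ⇒ μ y = (20/9)e^(9x) + C.
Divide by μ: y = 20/9 + Ce^(-9x).


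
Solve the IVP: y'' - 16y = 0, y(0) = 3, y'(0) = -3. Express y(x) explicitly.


Characteristic roots of r² - 16 = 0 are 4, -4.
General solution y = c₁ e^(4x) + c₂ e^(-4x).
Apply y(0) = 3: c₁ + c₂ = 3. Apply y'(0) = -3: 4 c₁ - 4 c₂ = -3.
Solve: c₁ = 9/8, c₂ = 15/8.
Particular solution: y = (9/8)e^(4x) + (15/8)e^(-4x).


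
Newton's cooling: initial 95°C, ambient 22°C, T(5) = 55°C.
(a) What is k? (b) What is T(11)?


Newton's law: T(t) = T_a + (T₀ - T_a)e^(-kt).
(a) Use T(5) = 55: (55 - 22)/(95 - 22) = e^(-k·5), so k = -ln(0.452)/5 ≈ 0.1588.
(b) Apply k to t = 11: T(11) = 22 + (73)e^(-1.747) ≈ 34.7°C.


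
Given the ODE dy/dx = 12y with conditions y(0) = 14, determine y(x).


General solution of y' = 12y is y = Ce^(12x).
Apply y(0) = 14: C = 14.
Particular solution: y = 14e^(12x).
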